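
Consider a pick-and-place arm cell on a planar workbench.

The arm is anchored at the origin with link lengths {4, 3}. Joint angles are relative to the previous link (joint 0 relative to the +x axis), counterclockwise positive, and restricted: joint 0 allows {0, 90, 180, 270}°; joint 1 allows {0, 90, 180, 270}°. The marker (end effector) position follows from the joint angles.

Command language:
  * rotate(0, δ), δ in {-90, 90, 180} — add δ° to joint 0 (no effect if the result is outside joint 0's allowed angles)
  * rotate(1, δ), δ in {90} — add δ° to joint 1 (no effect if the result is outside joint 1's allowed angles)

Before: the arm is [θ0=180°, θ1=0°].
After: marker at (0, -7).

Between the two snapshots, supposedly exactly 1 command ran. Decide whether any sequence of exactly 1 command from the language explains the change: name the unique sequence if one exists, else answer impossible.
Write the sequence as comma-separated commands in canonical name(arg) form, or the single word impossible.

rotate(0, 90)

from: [θ0=180°, θ1=0°]
t=1 rotate(0, 90) ⇒ [θ0=270°, θ1=0°]
uniquely the one of 4 1-step routes that fits.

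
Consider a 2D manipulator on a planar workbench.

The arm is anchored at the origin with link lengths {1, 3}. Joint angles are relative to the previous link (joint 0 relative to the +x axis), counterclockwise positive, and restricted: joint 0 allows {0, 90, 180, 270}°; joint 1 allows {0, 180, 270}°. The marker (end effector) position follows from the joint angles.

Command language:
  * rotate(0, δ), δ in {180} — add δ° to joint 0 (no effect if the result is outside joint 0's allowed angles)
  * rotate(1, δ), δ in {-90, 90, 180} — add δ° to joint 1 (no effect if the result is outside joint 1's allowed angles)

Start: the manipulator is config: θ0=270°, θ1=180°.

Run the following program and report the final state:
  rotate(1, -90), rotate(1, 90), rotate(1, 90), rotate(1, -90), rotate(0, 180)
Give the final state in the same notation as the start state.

config: θ0=90°, θ1=270°

t0: config: θ0=270°, θ1=180°
[1] after rotate(1, -90): config: θ0=270°, θ1=180°
[2] after rotate(1, 90): config: θ0=270°, θ1=270°
[3] after rotate(1, 90): config: θ0=270°, θ1=0°
[4] after rotate(1, -90): config: θ0=270°, θ1=270°
[5] after rotate(0, 180): config: θ0=90°, θ1=270°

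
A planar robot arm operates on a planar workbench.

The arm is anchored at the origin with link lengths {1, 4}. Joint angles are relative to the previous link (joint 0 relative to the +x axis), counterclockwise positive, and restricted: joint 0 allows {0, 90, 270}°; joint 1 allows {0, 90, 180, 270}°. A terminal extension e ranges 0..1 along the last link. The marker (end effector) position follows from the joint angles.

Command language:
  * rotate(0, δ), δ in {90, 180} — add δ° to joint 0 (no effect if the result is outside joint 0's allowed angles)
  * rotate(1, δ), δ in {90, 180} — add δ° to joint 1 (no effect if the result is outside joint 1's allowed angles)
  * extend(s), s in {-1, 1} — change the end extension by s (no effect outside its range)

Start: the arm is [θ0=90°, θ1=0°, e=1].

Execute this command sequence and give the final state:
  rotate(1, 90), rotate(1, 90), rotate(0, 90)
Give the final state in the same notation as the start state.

start: [θ0=90°, θ1=0°, e=1]
t=1 rotate(1, 90) ⇒ [θ0=90°, θ1=90°, e=1]
t=2 rotate(1, 90) ⇒ [θ0=90°, θ1=180°, e=1]
t=3 rotate(0, 90) ⇒ [θ0=90°, θ1=180°, e=1]

[θ0=90°, θ1=180°, e=1]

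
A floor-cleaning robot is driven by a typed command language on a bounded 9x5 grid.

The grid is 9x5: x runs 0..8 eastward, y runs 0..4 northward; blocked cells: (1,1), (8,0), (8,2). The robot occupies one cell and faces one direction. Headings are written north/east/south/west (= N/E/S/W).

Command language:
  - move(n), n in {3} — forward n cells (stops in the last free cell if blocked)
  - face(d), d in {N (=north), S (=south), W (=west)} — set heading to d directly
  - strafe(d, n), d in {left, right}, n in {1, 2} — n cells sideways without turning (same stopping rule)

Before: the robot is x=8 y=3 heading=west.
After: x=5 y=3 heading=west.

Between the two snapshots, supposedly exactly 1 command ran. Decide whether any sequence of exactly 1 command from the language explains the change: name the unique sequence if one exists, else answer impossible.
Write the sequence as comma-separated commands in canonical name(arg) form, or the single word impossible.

key: still facing W — the one step turns nothing
start: x=8 y=3 heading=west
t=1 move(3) ⇒ x=5 y=3 heading=west
all 8 alternatives checked — unique.

move(3)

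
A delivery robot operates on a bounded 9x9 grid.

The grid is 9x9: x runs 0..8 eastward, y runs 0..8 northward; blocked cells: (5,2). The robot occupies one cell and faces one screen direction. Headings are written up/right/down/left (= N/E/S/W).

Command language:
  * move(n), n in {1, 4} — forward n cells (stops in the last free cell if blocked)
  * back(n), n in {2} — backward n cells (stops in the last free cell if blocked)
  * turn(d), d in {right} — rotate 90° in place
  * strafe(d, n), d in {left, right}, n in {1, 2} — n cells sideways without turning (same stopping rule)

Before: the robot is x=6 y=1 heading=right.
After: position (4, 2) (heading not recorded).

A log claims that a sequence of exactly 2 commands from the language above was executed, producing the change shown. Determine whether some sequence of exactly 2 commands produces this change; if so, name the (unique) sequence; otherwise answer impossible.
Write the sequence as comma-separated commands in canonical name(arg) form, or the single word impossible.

key: running strafe(left, 1) before back(2) would end elsewhere — order is forced
start: x=6 y=1 heading=right
[1] after back(2): x=4 y=1 heading=right
[2] after strafe(left, 1): x=4 y=2 heading=right
uniquely the one of 64 2-step routes that fits.

back(2), strafe(left, 1)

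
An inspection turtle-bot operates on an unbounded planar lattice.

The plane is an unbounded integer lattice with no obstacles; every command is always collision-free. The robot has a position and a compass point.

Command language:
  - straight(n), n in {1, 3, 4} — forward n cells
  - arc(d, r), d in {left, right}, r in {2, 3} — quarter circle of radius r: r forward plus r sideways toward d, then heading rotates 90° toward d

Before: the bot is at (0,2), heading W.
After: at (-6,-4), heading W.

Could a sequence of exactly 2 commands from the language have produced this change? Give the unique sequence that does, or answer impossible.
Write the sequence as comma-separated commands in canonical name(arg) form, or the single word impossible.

key: still facing W at the end — net rotation zero over 2 steps
start: at (0,2), heading W
step 1 (arc(left, 3)): at (-3,-1), heading S
step 2 (arc(right, 3)): at (-6,-4), heading W
uniquely the one of 49 2-step routes that fits.

arc(left, 3), arc(right, 3)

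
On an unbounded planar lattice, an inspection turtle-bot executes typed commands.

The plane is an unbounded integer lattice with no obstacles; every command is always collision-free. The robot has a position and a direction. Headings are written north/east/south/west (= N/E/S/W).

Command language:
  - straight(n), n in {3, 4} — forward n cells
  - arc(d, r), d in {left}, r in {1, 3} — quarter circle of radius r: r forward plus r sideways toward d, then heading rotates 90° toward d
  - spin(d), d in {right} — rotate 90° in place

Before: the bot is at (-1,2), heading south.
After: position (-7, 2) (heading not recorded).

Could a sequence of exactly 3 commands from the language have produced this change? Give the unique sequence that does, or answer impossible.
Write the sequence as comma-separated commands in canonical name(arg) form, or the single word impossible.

key: order matters: swapping spin(right) and straight(3) lands elsewhere
start: at (-1,2), heading south
[1] after spin(right): at (-1,2), heading west
[2] after straight(3): at (-4,2), heading west
[3] after straight(3): at (-7,2), heading west
no other 3-command option fits: unique.

spin(right), straight(3), straight(3)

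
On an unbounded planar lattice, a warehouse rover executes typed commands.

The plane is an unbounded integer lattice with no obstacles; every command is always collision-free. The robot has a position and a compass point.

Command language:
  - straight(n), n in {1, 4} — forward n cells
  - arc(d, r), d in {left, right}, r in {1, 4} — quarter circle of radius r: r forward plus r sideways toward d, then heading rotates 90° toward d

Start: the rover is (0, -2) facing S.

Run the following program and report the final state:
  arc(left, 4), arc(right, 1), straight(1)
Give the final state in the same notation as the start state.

from: (0, -2) facing S
t=1 arc(left, 4) ⇒ (4, -6) facing E
t=2 arc(right, 1) ⇒ (5, -7) facing S
t=3 straight(1) ⇒ (5, -8) facing S

(5, -8) facing S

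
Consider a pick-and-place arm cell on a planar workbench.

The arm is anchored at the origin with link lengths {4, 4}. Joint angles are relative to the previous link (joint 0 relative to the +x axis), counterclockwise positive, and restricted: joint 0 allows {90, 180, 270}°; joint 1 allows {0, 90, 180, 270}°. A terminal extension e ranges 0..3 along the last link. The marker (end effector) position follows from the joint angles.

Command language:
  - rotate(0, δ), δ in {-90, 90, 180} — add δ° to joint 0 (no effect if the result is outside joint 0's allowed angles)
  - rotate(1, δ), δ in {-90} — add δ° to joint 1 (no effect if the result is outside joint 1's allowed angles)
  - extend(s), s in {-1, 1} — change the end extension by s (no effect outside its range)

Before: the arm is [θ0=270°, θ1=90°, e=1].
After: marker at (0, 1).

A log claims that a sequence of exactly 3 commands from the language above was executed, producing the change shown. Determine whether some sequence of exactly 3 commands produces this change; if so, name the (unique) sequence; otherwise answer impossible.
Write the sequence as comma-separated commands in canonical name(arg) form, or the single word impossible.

t0: [θ0=270°, θ1=90°, e=1]
step 1 (rotate(1, -90)): [θ0=270°, θ1=0°, e=1]
step 2 (rotate(1, -90)): [θ0=270°, θ1=270°, e=1]
step 3 (rotate(1, -90)): [θ0=270°, θ1=180°, e=1]
no rival 3-sequence matches.

rotate(1, -90), rotate(1, -90), rotate(1, -90)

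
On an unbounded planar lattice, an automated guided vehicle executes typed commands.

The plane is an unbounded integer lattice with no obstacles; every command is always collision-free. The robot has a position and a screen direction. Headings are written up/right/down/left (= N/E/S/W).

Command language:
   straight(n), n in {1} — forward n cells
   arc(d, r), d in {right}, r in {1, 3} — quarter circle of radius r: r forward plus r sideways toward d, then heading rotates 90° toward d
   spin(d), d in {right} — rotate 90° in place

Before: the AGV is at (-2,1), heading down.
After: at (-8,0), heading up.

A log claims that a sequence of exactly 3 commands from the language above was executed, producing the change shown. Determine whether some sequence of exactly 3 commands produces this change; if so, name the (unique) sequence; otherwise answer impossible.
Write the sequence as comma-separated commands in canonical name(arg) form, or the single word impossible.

straight(1), arc(right, 3), arc(right, 3)

key: position moved to (-8,0) AND the heading swung to N — translation plus rotation needed
from: at (-2,1), heading down
step 1 (straight(1)): at (-2,0), heading down
step 2 (arc(right, 3)): at (-5,-3), heading left
step 3 (arc(right, 3)): at (-8,0), heading up
uniquely the one of 64 3-step routes that fits.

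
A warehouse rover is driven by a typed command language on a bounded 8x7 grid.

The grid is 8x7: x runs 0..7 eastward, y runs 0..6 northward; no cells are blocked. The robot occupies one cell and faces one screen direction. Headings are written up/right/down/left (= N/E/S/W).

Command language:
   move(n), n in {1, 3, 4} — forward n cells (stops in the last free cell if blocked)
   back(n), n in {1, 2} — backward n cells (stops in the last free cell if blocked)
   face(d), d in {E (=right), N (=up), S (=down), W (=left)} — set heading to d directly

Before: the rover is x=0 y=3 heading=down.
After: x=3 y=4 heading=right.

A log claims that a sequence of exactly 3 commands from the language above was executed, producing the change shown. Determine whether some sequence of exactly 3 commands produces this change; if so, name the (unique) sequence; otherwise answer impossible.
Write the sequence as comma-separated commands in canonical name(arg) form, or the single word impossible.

key: running move(3) before back(1) would end elsewhere — order is forced
from: x=0 y=3 heading=down
t=1 back(1) ⇒ x=0 y=4 heading=down
t=2 face(E) ⇒ x=0 y=4 heading=right
t=3 move(3) ⇒ x=3 y=4 heading=right
all 729 alternatives checked — unique.

back(1), face(E), move(3)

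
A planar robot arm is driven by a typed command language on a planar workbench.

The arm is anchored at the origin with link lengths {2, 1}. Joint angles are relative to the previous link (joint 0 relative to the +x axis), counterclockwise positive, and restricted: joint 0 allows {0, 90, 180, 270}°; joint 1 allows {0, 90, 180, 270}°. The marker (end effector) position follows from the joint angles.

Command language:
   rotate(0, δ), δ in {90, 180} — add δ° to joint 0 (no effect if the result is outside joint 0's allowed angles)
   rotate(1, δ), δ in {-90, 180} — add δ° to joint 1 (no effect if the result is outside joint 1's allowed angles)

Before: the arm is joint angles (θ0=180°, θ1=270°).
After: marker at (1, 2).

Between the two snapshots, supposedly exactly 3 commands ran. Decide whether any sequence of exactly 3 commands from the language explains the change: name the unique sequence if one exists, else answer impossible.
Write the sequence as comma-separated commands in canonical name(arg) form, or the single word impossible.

rotate(0, 90), rotate(0, 90), rotate(0, 90)

t0: joint angles (θ0=180°, θ1=270°)
1. rotate(0, 90) → joint angles (θ0=270°, θ1=270°)
2. rotate(0, 90) → joint angles (θ0=0°, θ1=270°)
3. rotate(0, 90) → joint angles (θ0=90°, θ1=270°)
all 64 alternatives checked — unique.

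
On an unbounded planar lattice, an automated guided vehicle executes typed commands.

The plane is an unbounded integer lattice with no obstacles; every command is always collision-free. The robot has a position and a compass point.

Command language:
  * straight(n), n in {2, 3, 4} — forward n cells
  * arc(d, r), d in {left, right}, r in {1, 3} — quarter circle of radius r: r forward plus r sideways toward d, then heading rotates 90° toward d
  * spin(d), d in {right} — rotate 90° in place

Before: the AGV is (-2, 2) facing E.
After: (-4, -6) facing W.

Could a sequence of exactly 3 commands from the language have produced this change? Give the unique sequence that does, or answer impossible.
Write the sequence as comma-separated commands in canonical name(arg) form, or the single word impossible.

arc(right, 1), straight(4), arc(right, 3)

key: position moved to (-4,-6) AND the heading swung to W — translation plus rotation needed
start: (-2, 2) facing E
1. arc(right, 1) → (-1, 1) facing S
2. straight(4) → (-1, -3) facing S
3. arc(right, 3) → (-4, -6) facing W
no rival 3-sequence matches.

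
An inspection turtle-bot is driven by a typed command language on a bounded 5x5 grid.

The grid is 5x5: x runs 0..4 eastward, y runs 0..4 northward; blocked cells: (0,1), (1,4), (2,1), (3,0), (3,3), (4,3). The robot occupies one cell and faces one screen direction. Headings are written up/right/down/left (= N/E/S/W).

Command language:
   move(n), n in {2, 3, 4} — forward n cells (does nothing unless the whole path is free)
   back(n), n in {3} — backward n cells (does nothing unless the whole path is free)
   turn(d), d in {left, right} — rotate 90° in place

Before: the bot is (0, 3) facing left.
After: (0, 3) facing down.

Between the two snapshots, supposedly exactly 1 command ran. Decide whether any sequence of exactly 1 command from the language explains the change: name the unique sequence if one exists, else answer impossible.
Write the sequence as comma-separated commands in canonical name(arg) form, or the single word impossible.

key: parked at (0,3) the whole time — nothing moves the robot
from: (0, 3) facing left
1. turn(left) → (0, 3) facing down
no other 1-command option fits: unique.

turn(left)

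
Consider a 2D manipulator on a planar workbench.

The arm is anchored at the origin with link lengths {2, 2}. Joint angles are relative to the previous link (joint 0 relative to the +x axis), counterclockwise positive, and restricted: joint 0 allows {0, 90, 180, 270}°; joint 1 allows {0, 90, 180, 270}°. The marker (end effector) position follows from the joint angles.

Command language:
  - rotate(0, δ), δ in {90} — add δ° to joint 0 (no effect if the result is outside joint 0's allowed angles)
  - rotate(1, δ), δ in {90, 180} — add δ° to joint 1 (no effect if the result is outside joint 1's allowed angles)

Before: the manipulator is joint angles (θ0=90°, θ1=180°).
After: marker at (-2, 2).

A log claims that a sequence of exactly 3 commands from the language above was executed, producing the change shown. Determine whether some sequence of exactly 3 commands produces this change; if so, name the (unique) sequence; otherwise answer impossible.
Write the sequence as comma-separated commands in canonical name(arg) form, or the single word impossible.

rotate(1, 90), rotate(1, 90), rotate(1, 90)

begin: joint angles (θ0=90°, θ1=180°)
step 1 (rotate(1, 90)): joint angles (θ0=90°, θ1=270°)
step 2 (rotate(1, 90)): joint angles (θ0=90°, θ1=0°)
step 3 (rotate(1, 90)): joint angles (θ0=90°, θ1=90°)
no rival 3-sequence matches.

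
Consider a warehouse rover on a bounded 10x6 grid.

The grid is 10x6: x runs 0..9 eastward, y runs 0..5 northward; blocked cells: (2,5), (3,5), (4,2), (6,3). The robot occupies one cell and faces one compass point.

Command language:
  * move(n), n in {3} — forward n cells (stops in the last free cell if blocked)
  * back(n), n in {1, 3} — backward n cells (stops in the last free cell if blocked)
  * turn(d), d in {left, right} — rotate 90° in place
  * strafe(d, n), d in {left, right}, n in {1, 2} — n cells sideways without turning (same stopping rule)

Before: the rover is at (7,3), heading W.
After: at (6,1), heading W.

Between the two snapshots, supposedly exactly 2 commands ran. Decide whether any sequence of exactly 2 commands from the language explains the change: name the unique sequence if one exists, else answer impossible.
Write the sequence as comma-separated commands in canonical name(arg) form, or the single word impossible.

impossible

checked all 2-command options: none fits.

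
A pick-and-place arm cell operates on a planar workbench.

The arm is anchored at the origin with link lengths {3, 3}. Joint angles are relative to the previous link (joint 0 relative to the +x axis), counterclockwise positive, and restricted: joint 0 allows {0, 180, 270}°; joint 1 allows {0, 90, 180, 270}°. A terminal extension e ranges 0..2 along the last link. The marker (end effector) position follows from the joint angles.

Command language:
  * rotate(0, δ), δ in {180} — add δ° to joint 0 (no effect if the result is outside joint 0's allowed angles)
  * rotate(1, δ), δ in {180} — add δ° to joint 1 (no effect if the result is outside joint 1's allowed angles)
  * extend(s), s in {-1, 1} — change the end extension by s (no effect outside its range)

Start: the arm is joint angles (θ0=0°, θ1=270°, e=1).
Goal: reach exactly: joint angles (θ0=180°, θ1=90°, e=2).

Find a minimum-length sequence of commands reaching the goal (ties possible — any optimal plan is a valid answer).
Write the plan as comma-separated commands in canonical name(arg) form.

t0: joint angles (θ0=0°, θ1=270°, e=1)
1. rotate(1, 180) → joint angles (θ0=0°, θ1=90°, e=1)
2. rotate(0, 180) → joint angles (θ0=180°, θ1=90°, e=1)
3. extend(1) → joint angles (θ0=180°, θ1=90°, e=2)
nothing shorter than 3 reaches the goal.

rotate(1, 180), rotate(0, 180), extend(1)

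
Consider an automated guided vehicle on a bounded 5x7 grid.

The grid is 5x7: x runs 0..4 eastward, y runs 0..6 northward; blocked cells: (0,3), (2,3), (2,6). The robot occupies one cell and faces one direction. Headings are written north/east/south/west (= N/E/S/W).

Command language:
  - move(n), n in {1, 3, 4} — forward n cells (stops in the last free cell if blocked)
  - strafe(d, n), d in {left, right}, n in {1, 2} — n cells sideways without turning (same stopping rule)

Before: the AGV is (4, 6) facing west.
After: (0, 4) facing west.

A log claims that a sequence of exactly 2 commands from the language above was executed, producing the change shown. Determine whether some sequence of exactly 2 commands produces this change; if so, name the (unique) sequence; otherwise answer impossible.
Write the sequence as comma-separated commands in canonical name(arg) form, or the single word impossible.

key: still facing W at the end — nothing in the sequence rotates
initial: (4, 6) facing west
1. strafe(left, 2) → (4, 4) facing west
2. move(4) → (0, 4) facing west
no rival 2-sequence matches.

strafe(left, 2), move(4)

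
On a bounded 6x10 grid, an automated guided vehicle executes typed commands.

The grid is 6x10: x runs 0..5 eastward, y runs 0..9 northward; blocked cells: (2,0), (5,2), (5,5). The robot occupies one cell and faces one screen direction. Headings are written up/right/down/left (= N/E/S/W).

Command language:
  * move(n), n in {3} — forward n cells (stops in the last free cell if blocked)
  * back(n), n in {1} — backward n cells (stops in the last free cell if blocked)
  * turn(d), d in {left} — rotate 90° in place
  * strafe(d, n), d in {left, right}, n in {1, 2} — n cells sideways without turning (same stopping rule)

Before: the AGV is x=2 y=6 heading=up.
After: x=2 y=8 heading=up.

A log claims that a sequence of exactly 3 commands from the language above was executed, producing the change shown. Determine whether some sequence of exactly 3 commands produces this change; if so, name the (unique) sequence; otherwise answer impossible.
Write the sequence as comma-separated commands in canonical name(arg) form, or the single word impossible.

move(3), move(3), back(1)

key: still facing N at the end — nothing in the sequence rotates
from: x=2 y=6 heading=up
[1] after move(3): x=2 y=9 heading=up
[2] after move(3): x=2 y=9 heading=up
[3] after back(1): x=2 y=8 heading=up
no other 3-command option fits: unique.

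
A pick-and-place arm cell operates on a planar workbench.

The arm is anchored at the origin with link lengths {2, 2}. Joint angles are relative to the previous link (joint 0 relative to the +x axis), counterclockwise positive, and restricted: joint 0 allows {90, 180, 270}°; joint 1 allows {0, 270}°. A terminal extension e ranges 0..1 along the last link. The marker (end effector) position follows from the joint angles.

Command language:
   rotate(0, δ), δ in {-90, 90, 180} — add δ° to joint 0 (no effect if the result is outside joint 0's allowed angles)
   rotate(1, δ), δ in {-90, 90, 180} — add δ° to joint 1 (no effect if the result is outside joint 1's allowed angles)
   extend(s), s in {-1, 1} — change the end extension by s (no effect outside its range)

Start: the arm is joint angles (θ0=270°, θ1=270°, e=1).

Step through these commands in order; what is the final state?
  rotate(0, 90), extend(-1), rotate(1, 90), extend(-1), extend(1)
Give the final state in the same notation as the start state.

t0: joint angles (θ0=270°, θ1=270°, e=1)
[1] after rotate(0, 90): joint angles (θ0=270°, θ1=270°, e=1)
[2] after extend(-1): joint angles (θ0=270°, θ1=270°, e=0)
[3] after rotate(1, 90): joint angles (θ0=270°, θ1=0°, e=0)
[4] after extend(-1): joint angles (θ0=270°, θ1=0°, e=0)
[5] after extend(1): joint angles (θ0=270°, θ1=0°, e=1)

joint angles (θ0=270°, θ1=0°, e=1)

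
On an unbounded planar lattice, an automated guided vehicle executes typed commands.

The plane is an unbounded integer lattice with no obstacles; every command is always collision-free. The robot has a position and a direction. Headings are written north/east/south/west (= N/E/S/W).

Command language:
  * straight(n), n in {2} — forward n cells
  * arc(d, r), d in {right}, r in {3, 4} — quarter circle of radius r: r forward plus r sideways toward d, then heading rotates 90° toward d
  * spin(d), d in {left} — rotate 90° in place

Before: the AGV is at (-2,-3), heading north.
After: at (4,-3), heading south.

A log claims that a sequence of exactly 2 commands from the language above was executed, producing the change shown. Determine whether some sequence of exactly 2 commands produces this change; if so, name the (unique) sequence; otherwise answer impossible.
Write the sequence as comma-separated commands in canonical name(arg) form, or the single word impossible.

key: cell and facing (now S) both changed — the 2 commands mix motion and turning
start: at (-2,-3), heading north
[1] after arc(right, 3): at (1,0), heading east
[2] after arc(right, 3): at (4,-3), heading south
uniquely the one of 16 2-step routes that fits.

arc(right, 3), arc(right, 3)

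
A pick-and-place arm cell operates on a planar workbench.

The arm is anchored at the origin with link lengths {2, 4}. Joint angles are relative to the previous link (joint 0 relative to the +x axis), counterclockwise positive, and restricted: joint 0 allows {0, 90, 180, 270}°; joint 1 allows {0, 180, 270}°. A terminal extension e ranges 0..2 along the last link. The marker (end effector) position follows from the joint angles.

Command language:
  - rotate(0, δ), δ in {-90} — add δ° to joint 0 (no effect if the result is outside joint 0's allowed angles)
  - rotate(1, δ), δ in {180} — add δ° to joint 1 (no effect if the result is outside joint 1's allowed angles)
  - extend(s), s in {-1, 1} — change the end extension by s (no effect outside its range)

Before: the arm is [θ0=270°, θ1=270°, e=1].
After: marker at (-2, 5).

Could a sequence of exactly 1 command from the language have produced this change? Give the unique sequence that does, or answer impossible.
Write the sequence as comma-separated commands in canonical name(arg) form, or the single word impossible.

from: [θ0=270°, θ1=270°, e=1]
t=1 rotate(0, -90) ⇒ [θ0=180°, θ1=270°, e=1]
all 4 alternatives checked — unique.

rotate(0, -90)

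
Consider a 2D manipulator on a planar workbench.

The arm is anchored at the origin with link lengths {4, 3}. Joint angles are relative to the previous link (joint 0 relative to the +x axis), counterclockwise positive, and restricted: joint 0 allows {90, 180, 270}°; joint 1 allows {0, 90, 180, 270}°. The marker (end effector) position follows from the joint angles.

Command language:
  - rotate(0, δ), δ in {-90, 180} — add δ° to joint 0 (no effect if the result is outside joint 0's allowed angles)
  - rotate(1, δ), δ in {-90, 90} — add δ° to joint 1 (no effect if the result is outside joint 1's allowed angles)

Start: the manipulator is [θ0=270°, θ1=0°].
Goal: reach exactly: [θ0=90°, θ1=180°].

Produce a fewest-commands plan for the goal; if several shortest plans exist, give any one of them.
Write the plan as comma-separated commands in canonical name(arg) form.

rotate(0, 180), rotate(1, -90), rotate(1, -90)

initial: [θ0=270°, θ1=0°]
t=1 rotate(0, 180) ⇒ [θ0=90°, θ1=0°]
t=2 rotate(1, -90) ⇒ [θ0=90°, θ1=270°]
t=3 rotate(1, -90) ⇒ [θ0=90°, θ1=180°]
minimal: 3 command(s), checked below 3.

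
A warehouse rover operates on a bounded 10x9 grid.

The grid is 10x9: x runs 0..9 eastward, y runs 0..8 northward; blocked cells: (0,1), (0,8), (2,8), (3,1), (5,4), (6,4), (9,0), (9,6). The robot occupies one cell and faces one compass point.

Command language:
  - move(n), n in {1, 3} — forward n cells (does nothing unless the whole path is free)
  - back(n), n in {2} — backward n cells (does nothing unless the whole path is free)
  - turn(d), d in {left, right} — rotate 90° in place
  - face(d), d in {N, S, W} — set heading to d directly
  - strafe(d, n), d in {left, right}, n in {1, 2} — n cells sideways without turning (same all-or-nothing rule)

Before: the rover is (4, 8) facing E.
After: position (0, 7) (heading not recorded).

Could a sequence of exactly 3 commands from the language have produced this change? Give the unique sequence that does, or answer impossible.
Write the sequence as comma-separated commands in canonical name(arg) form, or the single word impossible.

key: running back(2) before strafe(right, 1) would end elsewhere — order is forced
from: (4, 8) facing E
step 1 (strafe(right, 1)): (4, 7) facing E
step 2 (back(2)): (2, 7) facing E
step 3 (back(2)): (0, 7) facing E
all 1728 alternatives checked — unique.

strafe(right, 1), back(2), back(2)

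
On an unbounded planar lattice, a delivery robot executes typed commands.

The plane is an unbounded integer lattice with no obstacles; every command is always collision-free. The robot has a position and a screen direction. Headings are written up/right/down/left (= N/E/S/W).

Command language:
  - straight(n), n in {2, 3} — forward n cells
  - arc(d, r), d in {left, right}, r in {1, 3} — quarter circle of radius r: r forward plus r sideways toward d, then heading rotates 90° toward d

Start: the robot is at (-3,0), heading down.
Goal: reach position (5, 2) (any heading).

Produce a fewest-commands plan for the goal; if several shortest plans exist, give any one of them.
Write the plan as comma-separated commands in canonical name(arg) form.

begin: at (-3,0), heading down
t=1 arc(left, 1) ⇒ at (-2,-1), heading right
t=2 straight(2) ⇒ at (0,-1), heading right
t=3 straight(2) ⇒ at (2,-1), heading right
t=4 arc(left, 3) ⇒ at (5,2), heading up
minimal: 4 command(s), checked below 4.

arc(left, 1), straight(2), straight(2), arc(left, 3)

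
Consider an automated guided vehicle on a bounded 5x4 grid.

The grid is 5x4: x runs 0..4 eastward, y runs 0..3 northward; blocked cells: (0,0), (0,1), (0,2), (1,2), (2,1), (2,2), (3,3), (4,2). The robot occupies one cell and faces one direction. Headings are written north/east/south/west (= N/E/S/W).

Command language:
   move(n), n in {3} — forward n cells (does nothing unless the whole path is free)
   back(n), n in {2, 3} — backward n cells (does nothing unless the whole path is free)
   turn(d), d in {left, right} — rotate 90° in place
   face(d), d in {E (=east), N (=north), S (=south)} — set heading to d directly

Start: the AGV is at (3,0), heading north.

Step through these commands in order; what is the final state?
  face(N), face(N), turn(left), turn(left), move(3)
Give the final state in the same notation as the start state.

start: at (3,0), heading north
[1] after face(N): at (3,0), heading north
[2] after face(N): at (3,0), heading north
[3] after turn(left): at (3,0), heading west
[4] after turn(left): at (3,0), heading south
[5] after move(3): at (3,0), heading south

at (3,0), heading south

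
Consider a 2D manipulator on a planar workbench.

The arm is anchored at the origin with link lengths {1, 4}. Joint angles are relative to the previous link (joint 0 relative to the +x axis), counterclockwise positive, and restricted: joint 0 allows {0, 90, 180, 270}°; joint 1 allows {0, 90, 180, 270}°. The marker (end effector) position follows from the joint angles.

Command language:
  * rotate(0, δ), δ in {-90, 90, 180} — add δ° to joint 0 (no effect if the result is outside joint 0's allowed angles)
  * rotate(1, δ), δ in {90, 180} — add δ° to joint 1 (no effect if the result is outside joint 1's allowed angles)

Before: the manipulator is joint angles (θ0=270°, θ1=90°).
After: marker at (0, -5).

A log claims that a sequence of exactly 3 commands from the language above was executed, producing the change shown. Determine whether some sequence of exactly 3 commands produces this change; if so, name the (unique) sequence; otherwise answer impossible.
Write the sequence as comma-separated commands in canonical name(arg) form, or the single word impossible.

rotate(1, 90), rotate(1, 90), rotate(1, 90)

from: joint angles (θ0=270°, θ1=90°)
t=1 rotate(1, 90) ⇒ joint angles (θ0=270°, θ1=180°)
t=2 rotate(1, 90) ⇒ joint angles (θ0=270°, θ1=270°)
t=3 rotate(1, 90) ⇒ joint angles (θ0=270°, θ1=0°)
no other 3-command option fits: unique.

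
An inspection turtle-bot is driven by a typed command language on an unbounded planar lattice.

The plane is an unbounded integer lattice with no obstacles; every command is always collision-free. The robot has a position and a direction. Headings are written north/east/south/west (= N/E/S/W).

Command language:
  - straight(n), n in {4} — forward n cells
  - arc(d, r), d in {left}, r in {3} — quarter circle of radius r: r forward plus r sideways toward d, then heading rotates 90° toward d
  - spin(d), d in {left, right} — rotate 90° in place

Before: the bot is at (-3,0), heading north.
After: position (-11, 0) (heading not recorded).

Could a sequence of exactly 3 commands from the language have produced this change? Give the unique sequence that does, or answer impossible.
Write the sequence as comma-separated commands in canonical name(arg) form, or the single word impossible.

spin(left), straight(4), straight(4)

key: order matters: swapping spin(left) and straight(4) lands elsewhere
t0: at (-3,0), heading north
t=1 spin(left) ⇒ at (-3,0), heading west
t=2 straight(4) ⇒ at (-7,0), heading west
t=3 straight(4) ⇒ at (-11,0), heading west
all 64 alternatives checked — unique.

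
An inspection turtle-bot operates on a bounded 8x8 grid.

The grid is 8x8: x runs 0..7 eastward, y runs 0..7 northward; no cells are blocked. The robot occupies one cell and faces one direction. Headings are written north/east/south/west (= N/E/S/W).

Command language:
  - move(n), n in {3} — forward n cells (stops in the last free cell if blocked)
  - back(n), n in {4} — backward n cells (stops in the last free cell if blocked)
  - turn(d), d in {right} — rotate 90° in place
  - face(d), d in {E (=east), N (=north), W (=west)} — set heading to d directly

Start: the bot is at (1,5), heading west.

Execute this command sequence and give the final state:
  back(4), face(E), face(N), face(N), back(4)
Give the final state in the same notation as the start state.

at (5,1), heading north

begin: at (1,5), heading west
1. back(4) → at (5,5), heading west
2. face(E) → at (5,5), heading east
3. face(N) → at (5,5), heading north
4. face(N) → at (5,5), heading north
5. back(4) → at (5,1), heading north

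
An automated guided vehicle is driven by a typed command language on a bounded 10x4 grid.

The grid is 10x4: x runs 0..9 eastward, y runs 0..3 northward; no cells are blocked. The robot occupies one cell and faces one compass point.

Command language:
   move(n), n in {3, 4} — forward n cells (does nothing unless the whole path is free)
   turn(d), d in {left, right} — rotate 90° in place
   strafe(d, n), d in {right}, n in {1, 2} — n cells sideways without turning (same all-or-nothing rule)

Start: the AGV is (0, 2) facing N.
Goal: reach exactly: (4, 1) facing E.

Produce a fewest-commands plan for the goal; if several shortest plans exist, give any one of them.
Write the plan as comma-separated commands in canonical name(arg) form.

t0: (0, 2) facing N
t=1 turn(right) ⇒ (0, 2) facing E
t=2 move(4) ⇒ (4, 2) facing E
t=3 strafe(right, 1) ⇒ (4, 1) facing E
no 2-step plan works, so 3 is optimal.

turn(right), move(4), strafe(right, 1)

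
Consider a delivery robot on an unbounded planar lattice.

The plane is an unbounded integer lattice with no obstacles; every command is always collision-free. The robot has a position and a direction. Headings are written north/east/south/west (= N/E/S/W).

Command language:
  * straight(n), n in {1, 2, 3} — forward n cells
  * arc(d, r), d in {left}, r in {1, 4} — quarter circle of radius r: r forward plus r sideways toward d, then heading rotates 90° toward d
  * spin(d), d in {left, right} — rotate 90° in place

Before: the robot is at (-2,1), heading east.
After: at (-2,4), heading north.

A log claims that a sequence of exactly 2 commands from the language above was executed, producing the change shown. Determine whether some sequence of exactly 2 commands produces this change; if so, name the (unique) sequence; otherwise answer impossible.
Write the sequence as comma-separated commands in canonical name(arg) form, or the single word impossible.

spin(left), straight(3)

key: running straight(3) before spin(left) would end elsewhere — order is forced
t0: at (-2,1), heading east
[1] after spin(left): at (-2,1), heading north
[2] after straight(3): at (-2,4), heading north
no rival 2-sequence matches.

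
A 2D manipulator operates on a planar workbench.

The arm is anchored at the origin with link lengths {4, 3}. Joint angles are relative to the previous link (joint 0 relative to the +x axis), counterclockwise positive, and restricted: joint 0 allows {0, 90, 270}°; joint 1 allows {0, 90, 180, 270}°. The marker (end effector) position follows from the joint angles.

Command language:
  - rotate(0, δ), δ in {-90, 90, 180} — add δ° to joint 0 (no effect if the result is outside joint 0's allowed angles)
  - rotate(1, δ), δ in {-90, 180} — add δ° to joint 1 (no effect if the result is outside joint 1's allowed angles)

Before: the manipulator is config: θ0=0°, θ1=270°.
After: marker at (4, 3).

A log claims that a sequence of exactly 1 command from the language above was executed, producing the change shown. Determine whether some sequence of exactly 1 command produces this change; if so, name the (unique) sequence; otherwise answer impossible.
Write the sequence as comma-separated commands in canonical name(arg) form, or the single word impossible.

start: config: θ0=0°, θ1=270°
1. rotate(1, 180) → config: θ0=0°, θ1=90°
no rival 1-sequence matches.

rotate(1, 180)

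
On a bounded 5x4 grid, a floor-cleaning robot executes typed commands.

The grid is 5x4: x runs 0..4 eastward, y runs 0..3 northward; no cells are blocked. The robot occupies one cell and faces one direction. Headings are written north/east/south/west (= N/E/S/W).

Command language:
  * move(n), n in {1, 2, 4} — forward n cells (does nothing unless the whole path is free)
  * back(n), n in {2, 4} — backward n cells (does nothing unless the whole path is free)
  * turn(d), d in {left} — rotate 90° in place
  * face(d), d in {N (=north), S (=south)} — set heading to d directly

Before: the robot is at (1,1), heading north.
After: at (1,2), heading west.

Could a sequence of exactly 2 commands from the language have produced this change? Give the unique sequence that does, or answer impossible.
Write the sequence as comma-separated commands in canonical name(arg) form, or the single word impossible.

key: running turn(left) before move(1) would end elsewhere — order is forced
start: at (1,1), heading north
step 1 (move(1)): at (1,2), heading north
step 2 (turn(left)): at (1,2), heading west
all 64 alternatives checked — unique.

move(1), turn(left)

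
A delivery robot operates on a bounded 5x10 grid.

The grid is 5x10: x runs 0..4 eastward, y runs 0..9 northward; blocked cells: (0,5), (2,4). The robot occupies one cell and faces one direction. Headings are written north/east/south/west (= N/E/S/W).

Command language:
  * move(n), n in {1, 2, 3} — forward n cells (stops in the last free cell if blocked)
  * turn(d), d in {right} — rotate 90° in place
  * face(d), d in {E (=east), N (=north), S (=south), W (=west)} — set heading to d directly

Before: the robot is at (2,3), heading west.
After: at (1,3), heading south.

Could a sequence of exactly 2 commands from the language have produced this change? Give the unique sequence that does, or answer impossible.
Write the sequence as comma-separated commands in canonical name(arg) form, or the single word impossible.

key: position moved to (1,3) AND the heading swung to S — translation plus rotation needed
start: at (2,3), heading west
[1] after move(1): at (1,3), heading west
[2] after face(S): at (1,3), heading south
no rival 2-sequence matches.

move(1), face(S)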